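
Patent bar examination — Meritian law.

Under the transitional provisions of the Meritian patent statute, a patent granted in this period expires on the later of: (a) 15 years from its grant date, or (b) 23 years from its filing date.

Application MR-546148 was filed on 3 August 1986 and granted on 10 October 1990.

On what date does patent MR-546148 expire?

(a) grant + 15 years → 10 October 2005.
(b) filing + 23 years → 3 August 2009.
Later of the two: 3 August 2009.

2009-08-03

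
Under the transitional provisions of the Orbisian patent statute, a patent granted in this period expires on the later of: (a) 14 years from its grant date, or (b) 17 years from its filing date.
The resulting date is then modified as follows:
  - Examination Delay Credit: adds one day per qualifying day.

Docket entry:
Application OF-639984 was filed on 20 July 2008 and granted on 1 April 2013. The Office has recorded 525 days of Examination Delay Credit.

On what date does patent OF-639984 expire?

(a) grant + 14 years → 1 April 2027.
(b) filing + 17 years → 20 July 2025.
Later of the two: 1 April 2027.
Examination Delay Credit: +525 days → 7 September 2028.

2028-09-07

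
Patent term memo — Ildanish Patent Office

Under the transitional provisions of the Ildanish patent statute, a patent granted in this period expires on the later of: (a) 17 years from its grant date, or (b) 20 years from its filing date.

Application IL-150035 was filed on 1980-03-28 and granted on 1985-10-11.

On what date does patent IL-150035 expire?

October 11, 2002

(a) grant + 17 years → 11 October 2002.
(b) filing + 20 years → 28 March 2000.
Later of the two: 11 October 2002.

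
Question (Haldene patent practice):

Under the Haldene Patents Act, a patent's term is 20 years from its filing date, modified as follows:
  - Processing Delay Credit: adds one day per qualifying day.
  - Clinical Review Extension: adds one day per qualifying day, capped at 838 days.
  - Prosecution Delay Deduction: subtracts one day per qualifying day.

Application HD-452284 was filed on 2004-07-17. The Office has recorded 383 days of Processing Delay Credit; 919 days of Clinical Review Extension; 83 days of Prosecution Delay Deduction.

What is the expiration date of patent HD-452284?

2027-08-29

Base term: filing date + 20 years → 17 July 2024.
Processing Delay Credit: +383 days → 4 August 2025.
Clinical Review Extension: 919 days claimed exceeds the 838-day cap, so +838 days → 20 November 2027.
Prosecution Delay Deduction: −83 days → 29 August 2027.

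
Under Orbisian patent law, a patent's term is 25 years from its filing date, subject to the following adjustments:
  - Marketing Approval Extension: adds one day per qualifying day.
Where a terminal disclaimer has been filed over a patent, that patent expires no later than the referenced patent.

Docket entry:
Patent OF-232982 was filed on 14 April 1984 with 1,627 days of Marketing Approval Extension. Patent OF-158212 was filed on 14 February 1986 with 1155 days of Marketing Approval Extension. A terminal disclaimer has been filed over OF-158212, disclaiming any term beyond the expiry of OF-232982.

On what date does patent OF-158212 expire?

2013-09-27

Natural term of OF-158212:
  Base: filing + 25 years → 14 February 2011.
  Marketing Approval Extension: +1155 days → 14 April 2014.
Expiry of referenced patent OF-232982:
  Base: filing + 25 years → 14 April 2009.
  Marketing Approval Extension: +1627 days → 27 September 2013.
Terminal disclaimer: OF-158212 expires on the earlier of 14 April 2014 and 27 September 2013.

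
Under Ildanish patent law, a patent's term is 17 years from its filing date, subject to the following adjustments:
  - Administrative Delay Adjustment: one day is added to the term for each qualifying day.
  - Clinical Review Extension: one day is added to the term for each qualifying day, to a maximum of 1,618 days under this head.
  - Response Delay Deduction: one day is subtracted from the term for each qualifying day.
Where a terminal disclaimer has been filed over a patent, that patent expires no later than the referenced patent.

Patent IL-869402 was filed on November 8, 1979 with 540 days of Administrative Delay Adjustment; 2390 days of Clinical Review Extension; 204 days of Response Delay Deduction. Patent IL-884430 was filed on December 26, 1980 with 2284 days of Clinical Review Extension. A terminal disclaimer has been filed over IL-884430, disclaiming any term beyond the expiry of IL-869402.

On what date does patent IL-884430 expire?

2002-03-16

Natural term of IL-884430:
  Base: filing + 17 years → 26 December 1997.
  Clinical Review Extension: 2284 days claimed exceeds the 1618-day cap, so +1618 days → 1 June 2002.
Expiry of referenced patent IL-869402:
  Base: filing + 17 years → 8 November 1996.
  Administrative Delay Adjustment: +540 days → 2 May 1998.
  Clinical Review Extension: 2390 days claimed exceeds the 1618-day cap, so +1618 days → 6 October 2002.
  Response Delay Deduction: −204 days → 16 March 2002.
Terminal disclaimer: IL-884430 expires on the earlier of 1 June 2002 and 16 March 2002.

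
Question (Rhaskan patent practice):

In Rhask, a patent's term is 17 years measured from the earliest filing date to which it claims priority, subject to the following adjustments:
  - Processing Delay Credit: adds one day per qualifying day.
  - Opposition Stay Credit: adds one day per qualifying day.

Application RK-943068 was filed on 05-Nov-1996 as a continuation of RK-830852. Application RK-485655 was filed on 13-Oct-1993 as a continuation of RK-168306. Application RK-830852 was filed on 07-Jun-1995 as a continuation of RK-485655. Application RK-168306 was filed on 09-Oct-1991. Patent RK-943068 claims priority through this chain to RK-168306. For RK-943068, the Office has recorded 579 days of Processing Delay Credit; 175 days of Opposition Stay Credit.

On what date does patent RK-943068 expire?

November 2, 2010

Earliest priority filing: 9 October 1991.
Base term: 9 October 1991 + 17 years → 9 October 2008.
Processing Delay Credit: +579 days → 11 May 2010.
Opposition Stay Credit: +175 days → 2 November 2010.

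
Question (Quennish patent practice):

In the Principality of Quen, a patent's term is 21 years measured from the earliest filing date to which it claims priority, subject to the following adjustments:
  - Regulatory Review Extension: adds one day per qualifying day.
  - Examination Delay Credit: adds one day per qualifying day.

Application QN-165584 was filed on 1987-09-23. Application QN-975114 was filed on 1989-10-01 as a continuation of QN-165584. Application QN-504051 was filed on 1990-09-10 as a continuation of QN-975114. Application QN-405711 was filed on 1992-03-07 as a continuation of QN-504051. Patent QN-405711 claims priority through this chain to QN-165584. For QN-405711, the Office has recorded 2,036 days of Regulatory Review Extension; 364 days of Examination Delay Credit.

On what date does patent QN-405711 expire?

Earliest priority filing: 23 September 1987.
Base term: 23 September 1987 + 21 years → 23 September 2008.
Regulatory Review Extension: +2036 days → 21 April 2014.
Examination Delay Credit: +364 days → 20 April 2015.

April 20, 2015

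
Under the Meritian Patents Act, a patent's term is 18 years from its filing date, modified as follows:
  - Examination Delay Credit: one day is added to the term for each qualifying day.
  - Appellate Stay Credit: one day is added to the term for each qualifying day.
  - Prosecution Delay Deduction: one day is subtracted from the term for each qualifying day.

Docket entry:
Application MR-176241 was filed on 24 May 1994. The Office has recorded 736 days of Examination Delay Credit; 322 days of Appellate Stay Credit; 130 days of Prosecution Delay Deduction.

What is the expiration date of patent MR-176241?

December 8, 2014

Base term: filing date + 18 years → 24 May 2012.
Examination Delay Credit: +736 days → 30 May 2014.
Appellate Stay Credit: +322 days → 17 April 2015.
Prosecution Delay Deduction: −130 days → 8 December 2014.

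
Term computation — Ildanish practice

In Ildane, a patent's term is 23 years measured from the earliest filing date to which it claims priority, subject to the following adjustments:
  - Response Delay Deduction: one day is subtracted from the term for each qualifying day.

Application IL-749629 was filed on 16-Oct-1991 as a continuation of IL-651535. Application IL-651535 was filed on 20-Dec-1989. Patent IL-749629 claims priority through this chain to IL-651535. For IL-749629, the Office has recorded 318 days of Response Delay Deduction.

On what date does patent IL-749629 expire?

Earliest priority filing: 20 December 1989.
Base term: 20 December 1989 + 23 years → 20 December 2012.
Response Delay Deduction: −318 days → 6 February 2012.

February 6, 2012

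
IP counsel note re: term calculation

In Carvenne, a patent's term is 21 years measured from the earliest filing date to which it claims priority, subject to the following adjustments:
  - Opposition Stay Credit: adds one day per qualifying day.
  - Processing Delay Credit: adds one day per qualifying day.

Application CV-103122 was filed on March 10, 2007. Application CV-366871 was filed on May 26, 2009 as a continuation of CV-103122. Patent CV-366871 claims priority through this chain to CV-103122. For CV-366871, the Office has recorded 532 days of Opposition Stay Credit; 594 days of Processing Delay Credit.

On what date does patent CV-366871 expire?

Earliest priority filing: 10 March 2007.
Base term: 10 March 2007 + 21 years → 10 March 2028.
Opposition Stay Credit: +532 days → 24 August 2029.
Processing Delay Credit: +594 days → 10 April 2031.

April 10, 2031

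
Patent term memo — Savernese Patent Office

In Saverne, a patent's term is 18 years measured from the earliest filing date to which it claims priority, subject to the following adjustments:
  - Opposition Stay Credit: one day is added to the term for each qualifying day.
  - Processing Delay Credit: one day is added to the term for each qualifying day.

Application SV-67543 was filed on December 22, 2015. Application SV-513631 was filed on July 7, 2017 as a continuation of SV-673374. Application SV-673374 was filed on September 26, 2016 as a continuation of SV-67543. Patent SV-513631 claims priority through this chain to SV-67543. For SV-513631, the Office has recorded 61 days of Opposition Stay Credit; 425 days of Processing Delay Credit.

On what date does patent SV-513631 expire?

2035-04-22

Earliest priority filing: 22 December 2015.
Base term: 22 December 2015 + 18 years → 22 December 2033.
Opposition Stay Credit: +61 days → 21 February 2034.
Processing Delay Credit: +425 days → 22 April 2035.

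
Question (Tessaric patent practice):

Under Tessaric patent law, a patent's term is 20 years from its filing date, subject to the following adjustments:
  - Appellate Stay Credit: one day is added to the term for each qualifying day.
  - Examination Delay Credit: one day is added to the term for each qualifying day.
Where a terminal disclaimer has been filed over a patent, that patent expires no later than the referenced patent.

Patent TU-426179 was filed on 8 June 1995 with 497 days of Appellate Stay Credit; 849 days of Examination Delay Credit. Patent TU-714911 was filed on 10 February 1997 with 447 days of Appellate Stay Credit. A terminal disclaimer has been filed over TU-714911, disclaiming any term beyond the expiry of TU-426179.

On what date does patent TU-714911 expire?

May 3, 2018

Natural term of TU-714911:
  Base: filing + 20 years → 10 February 2017.
  Appellate Stay Credit: +447 days → 3 May 2018.
Expiry of referenced patent TU-426179:
  Base: filing + 20 years → 8 June 2015.
  Appellate Stay Credit: +497 days → 17 October 2016.
  Examination Delay Credit: +849 days → 13 February 2019.
Terminal disclaimer: TU-714911 expires on the earlier of 3 May 2018 and 13 February 2019.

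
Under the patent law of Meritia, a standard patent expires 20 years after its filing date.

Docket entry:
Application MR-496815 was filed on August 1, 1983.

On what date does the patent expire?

Filing date + 20 years → 1 August 2003.

August 1, 2003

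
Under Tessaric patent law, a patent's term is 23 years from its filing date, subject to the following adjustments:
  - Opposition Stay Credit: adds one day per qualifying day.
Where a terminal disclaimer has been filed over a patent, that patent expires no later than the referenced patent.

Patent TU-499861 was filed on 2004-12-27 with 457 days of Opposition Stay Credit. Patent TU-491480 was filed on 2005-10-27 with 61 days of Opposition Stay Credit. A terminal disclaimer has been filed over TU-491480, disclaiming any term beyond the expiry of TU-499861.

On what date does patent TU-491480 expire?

December 27, 2028

Natural term of TU-491480:
  Base: filing + 23 years → 27 October 2028.
  Opposition Stay Credit: +61 days → 27 December 2028.
Expiry of referenced patent TU-499861:
  Base: filing + 23 years → 27 December 2027.
  Opposition Stay Credit: +457 days → 28 March 2029.
Terminal disclaimer: TU-491480 expires on the earlier of 27 December 2028 and 28 March 2029.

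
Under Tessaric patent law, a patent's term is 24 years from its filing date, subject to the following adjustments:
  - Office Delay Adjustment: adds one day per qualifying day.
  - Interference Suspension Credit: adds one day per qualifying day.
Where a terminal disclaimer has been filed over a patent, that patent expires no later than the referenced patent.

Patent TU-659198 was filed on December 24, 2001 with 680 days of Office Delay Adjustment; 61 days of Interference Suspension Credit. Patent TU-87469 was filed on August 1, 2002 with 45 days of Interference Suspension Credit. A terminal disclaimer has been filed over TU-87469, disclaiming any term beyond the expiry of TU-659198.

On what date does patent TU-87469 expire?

Natural term of TU-87469:
  Base: filing + 24 years → 1 August 2026.
  Interference Suspension Credit: +45 days → 15 September 2026.
Expiry of referenced patent TU-659198:
  Base: filing + 24 years → 24 December 2025.
  Office Delay Adjustment: +680 days → 4 November 2027.
  Interference Suspension Credit: +61 days → 4 January 2028.
Terminal disclaimer: TU-87469 expires on the earlier of 15 September 2026 and 4 January 2028.

2026-09-15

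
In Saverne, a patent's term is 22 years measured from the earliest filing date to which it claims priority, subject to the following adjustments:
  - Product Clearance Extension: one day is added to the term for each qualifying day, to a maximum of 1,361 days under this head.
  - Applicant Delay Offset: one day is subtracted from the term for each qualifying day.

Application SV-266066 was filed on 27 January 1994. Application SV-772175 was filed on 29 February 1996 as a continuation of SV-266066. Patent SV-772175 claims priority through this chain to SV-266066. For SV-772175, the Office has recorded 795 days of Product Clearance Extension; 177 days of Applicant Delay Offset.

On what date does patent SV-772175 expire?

2017-10-06

Earliest priority filing: 27 January 1994.
Base term: 27 January 1994 + 22 years → 27 January 2016.
Product Clearance Extension: 795 days (within the 1361-day cap) → +795 days → 1 April 2018.
Applicant Delay Offset: −177 days → 6 October 2017.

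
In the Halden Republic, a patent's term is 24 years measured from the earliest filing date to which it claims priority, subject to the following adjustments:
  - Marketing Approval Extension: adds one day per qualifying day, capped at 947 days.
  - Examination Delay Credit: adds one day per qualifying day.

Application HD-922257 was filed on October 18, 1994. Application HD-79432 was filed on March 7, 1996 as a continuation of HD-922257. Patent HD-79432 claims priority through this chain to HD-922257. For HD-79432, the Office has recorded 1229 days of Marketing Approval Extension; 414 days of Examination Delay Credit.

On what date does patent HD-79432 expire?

July 10, 2022

Earliest priority filing: 18 October 1994.
Base term: 18 October 1994 + 24 years → 18 October 2018.
Marketing Approval Extension: 1229 days claimed exceeds the 947-day cap, so +947 days → 22 May 2021.
Examination Delay Credit: +414 days → 10 July 2022.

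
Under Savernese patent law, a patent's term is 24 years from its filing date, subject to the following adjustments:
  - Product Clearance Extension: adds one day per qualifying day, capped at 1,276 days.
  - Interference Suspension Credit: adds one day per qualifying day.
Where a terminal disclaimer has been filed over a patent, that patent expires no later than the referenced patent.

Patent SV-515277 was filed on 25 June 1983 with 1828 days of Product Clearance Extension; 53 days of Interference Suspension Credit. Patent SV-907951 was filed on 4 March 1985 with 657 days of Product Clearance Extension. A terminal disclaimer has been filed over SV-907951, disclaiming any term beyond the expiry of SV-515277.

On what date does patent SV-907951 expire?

Natural term of SV-907951:
  Base: filing + 24 years → 4 March 2009.
  Product Clearance Extension: 657 days (within the 1276-day cap) → +657 days → 21 December 2010.
Expiry of referenced patent SV-515277:
  Base: filing + 24 years → 25 June 2007.
  Product Clearance Extension: 1828 days claimed exceeds the 1276-day cap, so +1276 days → 22 December 2010.
  Interference Suspension Credit: +53 days → 13 February 2011.
Terminal disclaimer: SV-907951 expires on the earlier of 21 December 2010 and 13 February 2011.

2010-12-21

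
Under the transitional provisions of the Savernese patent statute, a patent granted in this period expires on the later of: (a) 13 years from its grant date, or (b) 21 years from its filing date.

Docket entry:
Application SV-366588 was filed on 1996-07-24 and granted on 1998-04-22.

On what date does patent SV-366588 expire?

(a) grant + 13 years → 22 April 2011.
(b) filing + 21 years → 24 July 2017.
Later of the two: 24 July 2017.

July 24, 2017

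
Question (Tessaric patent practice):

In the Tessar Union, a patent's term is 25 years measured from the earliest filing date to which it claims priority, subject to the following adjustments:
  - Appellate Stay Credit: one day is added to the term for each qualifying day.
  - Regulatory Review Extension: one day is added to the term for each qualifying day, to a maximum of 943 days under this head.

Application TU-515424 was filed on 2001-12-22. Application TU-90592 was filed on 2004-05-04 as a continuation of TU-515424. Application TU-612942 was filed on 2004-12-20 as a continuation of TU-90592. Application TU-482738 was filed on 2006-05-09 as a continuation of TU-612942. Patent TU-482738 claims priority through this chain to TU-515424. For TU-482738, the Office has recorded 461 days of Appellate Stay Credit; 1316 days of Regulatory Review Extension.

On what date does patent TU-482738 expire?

Earliest priority filing: 22 December 2001.
Base term: 22 December 2001 + 25 years → 22 December 2026.
Appellate Stay Credit: +461 days → 27 March 2028.
Regulatory Review Extension: 1316 days claimed exceeds the 943-day cap, so +943 days → 26 October 2030.

October 26, 2030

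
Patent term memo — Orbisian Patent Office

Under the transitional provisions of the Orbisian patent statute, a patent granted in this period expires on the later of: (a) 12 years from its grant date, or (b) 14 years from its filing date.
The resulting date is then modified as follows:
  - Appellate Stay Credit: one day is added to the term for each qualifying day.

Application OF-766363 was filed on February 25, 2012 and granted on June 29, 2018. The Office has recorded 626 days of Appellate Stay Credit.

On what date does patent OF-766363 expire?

(a) grant + 12 years → 29 June 2030.
(b) filing + 14 years → 25 February 2026.
Later of the two: 29 June 2030.
Appellate Stay Credit: +626 days → 16 March 2032.

March 16, 2032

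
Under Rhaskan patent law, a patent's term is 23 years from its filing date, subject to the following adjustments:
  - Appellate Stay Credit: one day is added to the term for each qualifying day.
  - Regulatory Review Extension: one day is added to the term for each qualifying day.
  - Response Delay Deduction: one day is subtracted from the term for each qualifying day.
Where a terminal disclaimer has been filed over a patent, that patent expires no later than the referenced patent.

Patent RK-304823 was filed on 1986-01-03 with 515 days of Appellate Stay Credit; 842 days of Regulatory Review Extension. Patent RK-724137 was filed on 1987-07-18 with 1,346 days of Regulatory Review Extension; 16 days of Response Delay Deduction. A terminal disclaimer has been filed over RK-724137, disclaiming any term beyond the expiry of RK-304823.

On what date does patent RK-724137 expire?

September 21, 2012

Natural term of RK-724137:
  Base: filing + 23 years → 18 July 2010.
  Regulatory Review Extension: +1346 days → 25 March 2014.
  Response Delay Deduction: −16 days → 9 March 2014.
Expiry of referenced patent RK-304823:
  Base: filing + 23 years → 3 January 2009.
  Appellate Stay Credit: +515 days → 2 June 2010.
  Regulatory Review Extension: +842 days → 21 September 2012.
Terminal disclaimer: RK-724137 expires on the earlier of 9 March 2014 and 21 September 2012.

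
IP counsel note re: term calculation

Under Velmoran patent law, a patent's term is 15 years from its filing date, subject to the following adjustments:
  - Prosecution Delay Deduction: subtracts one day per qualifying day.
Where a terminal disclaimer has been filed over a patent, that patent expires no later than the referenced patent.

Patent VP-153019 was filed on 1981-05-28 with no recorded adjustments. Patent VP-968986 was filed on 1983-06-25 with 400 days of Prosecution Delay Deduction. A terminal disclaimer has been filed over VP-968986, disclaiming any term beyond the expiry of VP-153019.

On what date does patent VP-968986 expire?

1996-05-28

Natural term of VP-968986:
  Base: filing + 15 years → 25 June 1998.
  Prosecution Delay Deduction: −400 days → 21 May 1997.
Expiry of referenced patent VP-153019:
  Base: filing + 15 years → 28 May 1996.
Terminal disclaimer: VP-968986 expires on the earlier of 21 May 1997 and 28 May 1996.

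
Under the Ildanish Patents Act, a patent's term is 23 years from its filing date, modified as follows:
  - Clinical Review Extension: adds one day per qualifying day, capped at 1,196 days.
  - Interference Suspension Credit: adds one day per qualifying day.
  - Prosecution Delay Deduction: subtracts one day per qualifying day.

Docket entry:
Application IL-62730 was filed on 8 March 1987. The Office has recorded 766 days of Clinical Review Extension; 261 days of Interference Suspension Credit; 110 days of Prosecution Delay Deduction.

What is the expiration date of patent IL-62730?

Base term: filing date + 23 years → 8 March 2010.
Clinical Review Extension: 766 days (within the 1196-day cap) → +766 days → 12 April 2012.
Interference Suspension Credit: +261 days → 29 December 2012.
Prosecution Delay Deduction: −110 days → 10 September 2012.

2012-09-10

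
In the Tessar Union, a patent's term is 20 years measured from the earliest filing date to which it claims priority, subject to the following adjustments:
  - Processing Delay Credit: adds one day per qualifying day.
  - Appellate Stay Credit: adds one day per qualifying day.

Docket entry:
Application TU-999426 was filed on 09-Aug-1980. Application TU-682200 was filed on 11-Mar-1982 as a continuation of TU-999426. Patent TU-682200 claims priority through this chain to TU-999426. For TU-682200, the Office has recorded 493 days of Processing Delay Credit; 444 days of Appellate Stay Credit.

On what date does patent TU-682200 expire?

Earliest priority filing: 9 August 1980.
Base term: 9 August 1980 + 20 years → 9 August 2000.
Processing Delay Credit: +493 days → 15 December 2001.
Appellate Stay Credit: +444 days → 4 March 2003.

2003-03-04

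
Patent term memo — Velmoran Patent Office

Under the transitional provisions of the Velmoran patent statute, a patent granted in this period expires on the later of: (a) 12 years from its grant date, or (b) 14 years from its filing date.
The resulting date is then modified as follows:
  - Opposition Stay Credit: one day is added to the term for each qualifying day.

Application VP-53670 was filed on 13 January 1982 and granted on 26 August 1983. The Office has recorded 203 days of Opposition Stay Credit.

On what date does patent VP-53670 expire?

1996-08-03

(a) grant + 12 years → 26 August 1995.
(b) filing + 14 years → 13 January 1996.
Later of the two: 13 January 1996.
Opposition Stay Credit: +203 days → 3 August 1996.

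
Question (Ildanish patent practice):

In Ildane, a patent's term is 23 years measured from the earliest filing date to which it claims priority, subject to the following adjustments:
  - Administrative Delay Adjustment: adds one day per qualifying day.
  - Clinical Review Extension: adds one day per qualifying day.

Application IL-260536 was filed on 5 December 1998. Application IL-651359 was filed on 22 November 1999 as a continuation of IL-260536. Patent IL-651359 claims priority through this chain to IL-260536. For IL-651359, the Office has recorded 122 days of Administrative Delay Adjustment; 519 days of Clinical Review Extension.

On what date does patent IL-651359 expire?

Earliest priority filing: 5 December 1998.
Base term: 5 December 1998 + 23 years → 5 December 2021.
Administrative Delay Adjustment: +122 days → 6 April 2022.
Clinical Review Extension: +519 days → 7 September 2023.

September 7, 2023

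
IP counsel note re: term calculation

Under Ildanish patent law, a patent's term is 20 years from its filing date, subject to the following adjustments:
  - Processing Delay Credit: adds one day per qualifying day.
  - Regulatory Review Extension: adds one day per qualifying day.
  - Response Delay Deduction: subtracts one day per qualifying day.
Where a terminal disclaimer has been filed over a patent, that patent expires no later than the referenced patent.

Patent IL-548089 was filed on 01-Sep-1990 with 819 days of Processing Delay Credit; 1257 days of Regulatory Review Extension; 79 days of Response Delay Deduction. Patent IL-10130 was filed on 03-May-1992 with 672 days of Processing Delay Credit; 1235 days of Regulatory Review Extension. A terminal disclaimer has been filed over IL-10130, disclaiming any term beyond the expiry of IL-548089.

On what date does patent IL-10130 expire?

2016-02-19

Natural term of IL-10130:
  Base: filing + 20 years → 3 May 2012.
  Processing Delay Credit: +672 days → 6 March 2014.
  Regulatory Review Extension: +1235 days → 23 July 2017.
Expiry of referenced patent IL-548089:
  Base: filing + 20 years → 1 September 2010.
  Processing Delay Credit: +819 days → 28 November 2012.
  Regulatory Review Extension: +1257 days → 8 May 2016.
  Response Delay Deduction: −79 days → 19 February 2016.
Terminal disclaimer: IL-10130 expires on the earlier of 23 July 2017 and 19 February 2016.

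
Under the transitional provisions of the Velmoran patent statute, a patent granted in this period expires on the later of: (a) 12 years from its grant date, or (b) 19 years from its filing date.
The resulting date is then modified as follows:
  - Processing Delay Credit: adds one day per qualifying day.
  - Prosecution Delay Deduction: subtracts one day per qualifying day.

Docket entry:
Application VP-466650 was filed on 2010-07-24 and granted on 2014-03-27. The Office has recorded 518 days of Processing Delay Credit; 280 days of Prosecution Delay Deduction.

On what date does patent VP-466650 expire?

(a) grant + 12 years → 27 March 2026.
(b) filing + 19 years → 24 July 2029.
Later of the two: 24 July 2029.
Processing Delay Credit: +518 days → 24 December 2030.
Prosecution Delay Deduction: −280 days → 19 March 2030.

March 19, 2030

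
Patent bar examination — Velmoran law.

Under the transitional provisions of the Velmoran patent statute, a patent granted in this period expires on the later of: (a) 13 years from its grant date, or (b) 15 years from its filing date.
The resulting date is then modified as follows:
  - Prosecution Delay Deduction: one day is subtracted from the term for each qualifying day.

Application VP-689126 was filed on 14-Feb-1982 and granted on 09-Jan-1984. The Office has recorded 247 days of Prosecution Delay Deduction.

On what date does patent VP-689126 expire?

(a) grant + 13 years → 9 January 1997.
(b) filing + 15 years → 14 February 1997.
Later of the two: 14 February 1997.
Prosecution Delay Deduction: −247 days → 12 June 1996.

June 12, 1996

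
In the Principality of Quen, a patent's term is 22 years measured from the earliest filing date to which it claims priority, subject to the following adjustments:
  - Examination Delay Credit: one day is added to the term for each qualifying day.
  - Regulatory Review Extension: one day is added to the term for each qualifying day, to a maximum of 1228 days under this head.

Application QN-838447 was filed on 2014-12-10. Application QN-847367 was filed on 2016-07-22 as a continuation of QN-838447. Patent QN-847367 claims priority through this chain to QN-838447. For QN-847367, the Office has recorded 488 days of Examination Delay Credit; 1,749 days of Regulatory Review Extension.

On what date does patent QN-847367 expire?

2041-08-22

Earliest priority filing: 10 December 2014.
Base term: 10 December 2014 + 22 years → 10 December 2036.
Examination Delay Credit: +488 days → 12 April 2038.
Regulatory Review Extension: 1749 days claimed exceeds the 1228-day cap, so +1228 days → 22 August 2041.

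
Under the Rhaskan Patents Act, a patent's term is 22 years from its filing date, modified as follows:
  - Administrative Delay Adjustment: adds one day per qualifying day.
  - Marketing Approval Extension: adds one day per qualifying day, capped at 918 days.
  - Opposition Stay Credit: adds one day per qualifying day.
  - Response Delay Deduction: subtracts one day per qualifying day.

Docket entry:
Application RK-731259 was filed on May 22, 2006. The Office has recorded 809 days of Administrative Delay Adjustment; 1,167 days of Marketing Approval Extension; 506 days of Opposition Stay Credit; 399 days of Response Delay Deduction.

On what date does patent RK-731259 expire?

Base term: filing date + 22 years → 22 May 2028.
Administrative Delay Adjustment: +809 days → 9 August 2030.
Marketing Approval Extension: 1167 days claimed exceeds the 918-day cap, so +918 days → 12 February 2033.
Opposition Stay Credit: +506 days → 3 July 2034.
Response Delay Deduction: −399 days → 30 May 2033.

May 30, 2033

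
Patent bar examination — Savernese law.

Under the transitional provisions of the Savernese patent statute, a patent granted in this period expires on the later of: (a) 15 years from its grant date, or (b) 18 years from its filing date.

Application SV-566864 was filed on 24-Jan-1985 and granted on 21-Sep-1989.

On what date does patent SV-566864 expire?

(a) grant + 15 years → 21 September 2004.
(b) filing + 18 years → 24 January 2003.
Later of the two: 21 September 2004.

September 21, 2004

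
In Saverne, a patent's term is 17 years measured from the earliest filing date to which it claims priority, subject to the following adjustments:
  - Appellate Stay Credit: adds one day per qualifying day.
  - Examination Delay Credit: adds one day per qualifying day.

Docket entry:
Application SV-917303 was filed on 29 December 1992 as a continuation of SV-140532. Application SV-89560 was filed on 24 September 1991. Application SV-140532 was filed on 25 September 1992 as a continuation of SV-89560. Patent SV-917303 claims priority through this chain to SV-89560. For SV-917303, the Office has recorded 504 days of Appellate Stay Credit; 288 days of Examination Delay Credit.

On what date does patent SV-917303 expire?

Earliest priority filing: 24 September 1991.
Base term: 24 September 1991 + 17 years → 24 September 2008.
Appellate Stay Credit: +504 days → 10 February 2010.
Examination Delay Credit: +288 days → 25 November 2010.

2010-11-25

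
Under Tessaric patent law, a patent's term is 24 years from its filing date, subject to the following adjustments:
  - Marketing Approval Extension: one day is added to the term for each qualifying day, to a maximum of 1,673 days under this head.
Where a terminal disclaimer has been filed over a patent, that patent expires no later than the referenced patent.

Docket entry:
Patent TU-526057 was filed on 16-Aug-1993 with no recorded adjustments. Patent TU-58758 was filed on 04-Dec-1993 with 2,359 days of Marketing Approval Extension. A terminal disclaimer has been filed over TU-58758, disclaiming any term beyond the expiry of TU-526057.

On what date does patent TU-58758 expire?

August 16, 2017

Natural term of TU-58758:
  Base: filing + 24 years → 4 December 2017.
  Marketing Approval Extension: 2359 days claimed exceeds the 1673-day cap, so +1673 days → 4 July 2022.
Expiry of referenced patent TU-526057:
  Base: filing + 24 years → 16 August 2017.
Terminal disclaimer: TU-58758 expires on the earlier of 4 July 2022 and 16 August 2017.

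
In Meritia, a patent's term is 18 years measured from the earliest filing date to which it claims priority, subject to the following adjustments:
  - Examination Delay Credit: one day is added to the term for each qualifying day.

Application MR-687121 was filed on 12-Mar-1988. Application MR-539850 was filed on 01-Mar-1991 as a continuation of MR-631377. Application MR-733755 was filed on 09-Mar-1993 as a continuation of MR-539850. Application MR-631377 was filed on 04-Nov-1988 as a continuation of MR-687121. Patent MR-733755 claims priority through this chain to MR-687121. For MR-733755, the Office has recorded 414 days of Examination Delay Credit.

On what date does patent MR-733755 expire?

Earliest priority filing: 12 March 1988.
Base term: 12 March 1988 + 18 years → 12 March 2006.
Examination Delay Credit: +414 days → 30 April 2007.

2007-04-30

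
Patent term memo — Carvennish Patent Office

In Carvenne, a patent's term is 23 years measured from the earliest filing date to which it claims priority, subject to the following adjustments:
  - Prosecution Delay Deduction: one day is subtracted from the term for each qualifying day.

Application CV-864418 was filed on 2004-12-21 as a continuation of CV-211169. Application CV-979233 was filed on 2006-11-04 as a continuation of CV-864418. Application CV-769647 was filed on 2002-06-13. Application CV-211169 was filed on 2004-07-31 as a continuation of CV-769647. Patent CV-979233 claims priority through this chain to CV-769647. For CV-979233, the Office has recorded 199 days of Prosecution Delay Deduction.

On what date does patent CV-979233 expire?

Earliest priority filing: 13 June 2002.
Base term: 13 June 2002 + 23 years → 13 June 2025.
Prosecution Delay Deduction: −199 days → 26 November 2024.

November 26, 2024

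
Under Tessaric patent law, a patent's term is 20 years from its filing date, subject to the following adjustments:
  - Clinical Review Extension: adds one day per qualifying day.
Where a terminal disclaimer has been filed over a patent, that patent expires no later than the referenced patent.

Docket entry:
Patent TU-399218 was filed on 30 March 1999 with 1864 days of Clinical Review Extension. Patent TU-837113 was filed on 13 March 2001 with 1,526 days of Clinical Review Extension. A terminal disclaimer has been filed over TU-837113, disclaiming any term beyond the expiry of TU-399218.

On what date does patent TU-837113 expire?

May 6, 2024

Natural term of TU-837113:
  Base: filing + 20 years → 13 March 2021.
  Clinical Review Extension: +1526 days → 17 May 2025.
Expiry of referenced patent TU-399218:
  Base: filing + 20 years → 30 March 2019.
  Clinical Review Extension: +1864 days → 6 May 2024.
Terminal disclaimer: TU-837113 expires on the earlier of 17 May 2025 and 6 May 2024.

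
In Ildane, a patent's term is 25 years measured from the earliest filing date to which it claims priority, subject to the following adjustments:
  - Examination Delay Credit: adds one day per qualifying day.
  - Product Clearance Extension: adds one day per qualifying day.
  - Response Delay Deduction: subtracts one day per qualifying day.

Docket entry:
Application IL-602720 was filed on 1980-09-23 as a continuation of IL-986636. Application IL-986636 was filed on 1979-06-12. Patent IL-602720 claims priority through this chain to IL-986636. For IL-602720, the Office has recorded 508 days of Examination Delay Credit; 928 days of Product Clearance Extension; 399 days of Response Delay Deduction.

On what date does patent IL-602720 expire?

Earliest priority filing: 12 June 1979.
Base term: 12 June 1979 + 25 years → 12 June 2004.
Examination Delay Credit: +508 days → 2 November 2005.
Product Clearance Extension: +928 days → 18 May 2008.
Response Delay Deduction: −399 days → 15 April 2007.

2007-04-15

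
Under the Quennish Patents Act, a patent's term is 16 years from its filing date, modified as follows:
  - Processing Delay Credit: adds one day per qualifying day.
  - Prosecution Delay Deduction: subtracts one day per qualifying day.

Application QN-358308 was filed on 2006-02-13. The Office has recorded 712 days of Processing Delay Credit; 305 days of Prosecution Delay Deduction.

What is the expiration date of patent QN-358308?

March 27, 2023

Base term: filing date + 16 years → 13 February 2022.
Processing Delay Credit: +712 days → 26 January 2024.
Prosecution Delay Deduction: −305 days → 27 March 2023.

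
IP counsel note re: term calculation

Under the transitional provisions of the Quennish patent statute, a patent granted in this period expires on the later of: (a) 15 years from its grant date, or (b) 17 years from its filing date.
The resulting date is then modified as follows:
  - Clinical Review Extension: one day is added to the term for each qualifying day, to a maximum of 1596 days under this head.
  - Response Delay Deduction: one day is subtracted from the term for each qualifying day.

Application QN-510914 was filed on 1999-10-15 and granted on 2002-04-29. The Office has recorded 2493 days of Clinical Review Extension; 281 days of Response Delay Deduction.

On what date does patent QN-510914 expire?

December 4, 2020

(a) grant + 15 years → 29 April 2017.
(b) filing + 17 years → 15 October 2016.
Later of the two: 29 April 2017.
Clinical Review Extension: 2493 days claimed exceeds the 1596-day cap, so +1596 days → 11 September 2021.
Response Delay Deduction: −281 days → 4 December 2020.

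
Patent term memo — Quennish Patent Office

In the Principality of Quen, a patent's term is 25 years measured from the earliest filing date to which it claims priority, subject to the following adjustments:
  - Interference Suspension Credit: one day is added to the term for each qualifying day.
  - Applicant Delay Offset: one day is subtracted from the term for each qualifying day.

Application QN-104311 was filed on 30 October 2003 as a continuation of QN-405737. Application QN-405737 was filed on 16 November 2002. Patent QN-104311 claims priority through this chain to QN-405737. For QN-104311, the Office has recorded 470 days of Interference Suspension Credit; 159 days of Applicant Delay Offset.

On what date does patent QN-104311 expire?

2028-09-22

Earliest priority filing: 16 November 2002.
Base term: 16 November 2002 + 25 years → 16 November 2027.
Interference Suspension Credit: +470 days → 28 February 2029.
Applicant Delay Offset: −159 days → 22 September 2028.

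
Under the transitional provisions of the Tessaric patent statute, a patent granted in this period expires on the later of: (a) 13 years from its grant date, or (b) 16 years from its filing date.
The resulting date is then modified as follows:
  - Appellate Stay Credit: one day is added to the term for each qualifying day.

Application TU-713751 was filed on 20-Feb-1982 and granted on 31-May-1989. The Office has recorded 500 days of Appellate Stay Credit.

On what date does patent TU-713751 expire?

2003-10-13

(a) grant + 13 years → 31 May 2002.
(b) filing + 16 years → 20 February 1998.
Later of the two: 31 May 2002.
Appellate Stay Credit: +500 days → 13 October 2003.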